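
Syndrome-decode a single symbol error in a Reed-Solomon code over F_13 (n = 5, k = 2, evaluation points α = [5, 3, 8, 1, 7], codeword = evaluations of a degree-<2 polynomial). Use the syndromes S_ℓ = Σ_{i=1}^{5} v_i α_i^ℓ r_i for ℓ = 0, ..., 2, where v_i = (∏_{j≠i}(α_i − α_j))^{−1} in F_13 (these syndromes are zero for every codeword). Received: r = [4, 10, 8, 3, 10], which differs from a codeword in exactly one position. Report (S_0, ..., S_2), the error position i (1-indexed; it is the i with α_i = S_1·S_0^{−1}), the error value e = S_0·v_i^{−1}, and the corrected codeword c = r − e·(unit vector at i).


S = (3, 8, 4), error at position 5, error magnitude e = 12, c = [4, 10, 8, 3, 11].

Step 1: column multipliers v_i = (∏_{j≠i}(α_i − α_j))^{−1} mod 13.
  i = 1 (α = 5): (5−3)(5−8)(5−1)(5−7) = 2·(−3)·4·(−2) = 48 ≡ 9, so v_1 = 9^{−1} = 3 (mod 13).
  i = 2 (α = 3): (3−5)(3−8)(3−1)(3−7) = (−2)·(−5)·2·(−4) = −80 ≡ 11, so v_2 = 11^{−1} = 6 (mod 13).
  i = 3 (α = 8): (8−5)(8−3)(8−1)(8−7) = 3·5·7·1 = 105 ≡ 1, so v_3 = 1^{−1} = 1 (mod 13).
  i = 4 (α = 1): (1−5)(1−3)(1−8)(1−7) = (−4)·(−2)·(−7)·(−6) = 336 ≡ 11, so v_4 = 11^{−1} = 6 (mod 13).
  i = 5 (α = 7): (7−5)(7−3)(7−8)(7−1) = 2·4·(−1)·6 = −48 ≡ 4, so v_5 = 4^{−1} = 10 (mod 13).
  v = [3, 6, 1, 6, 10].
Step 2: syndromes of r = [4, 10, 8, 3, 10] (all sums mod 13).
  S_0 = Σ v_i r_i = 3·4 + 6·10 + 1·8 + 6·3 + 10·10 = 198 ≡ 3.
  S_1 = Σ v_i α_i r_i = 3·5·4 + 6·3·10 + 1·8·8 + 6·1·3 + 10·7·10 = 1022 ≡ 8.
  α_i^2 mod 13 = [12, 9, 12, 1, 10].
  S_2 = Σ v_i α_i^2 r_i = 3·12·4 + 6·9·10 + 1·12·8 + 6·1·3 + 10·10·10 = 1798 ≡ 4.
  S = (3, 8, 4) ≠ 0, so r is not a codeword (an error is present).
Step 3: locate the error. For a single error e at position i, S_ℓ = v_i·e·α_i^ℓ, so α_err = S_1/S_0.
  S_0^{−1} = 3^{−1} = 9 (mod 13), so α_err = 8·9 = 72 ≡ 7 = α_5. Error position i = 5.
  Consistency check: S_2/S_1 = 4·5 = 20 ≡ 7 = α_err ✓ (single-error assumption holds).
Step 4: error magnitude e = S_0/v_5 = S_0·∏_{j≠5}(α_5 − α_j) = 3·4 = 12 ≡ 12 (mod 13).
Step 5: correct position 5: c_5 = r_5 − e = 10 − 12 ≡ 11 (mod 13). Hence c = [4, 10, 8, 3, 11].
  Check: interpolating c through the α_i gives m(x) = 6 + 10·x (degree < 2) with m(α_i) = c_i for every i, so c is indeed a codeword.


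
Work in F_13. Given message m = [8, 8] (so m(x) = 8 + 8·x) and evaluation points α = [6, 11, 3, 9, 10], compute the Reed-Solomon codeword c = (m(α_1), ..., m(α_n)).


c = [4, 5, 6, 2, 10]

Message polynomial: m(x) = 8 + 8·x (mod 13).
For each evaluation point α_i, compute m(α_i) mod 13:
  α_1 = 6: Horner steps 8 → 4, so m(6) = 4.
  α_2 = 11: Horner steps 8 → 5, so m(11) = 5.
  α_3 = 3: Horner steps 8 → 6, so m(3) = 6.
  α_4 = 9: Horner steps 8 → 2, so m(9) = 2.
  α_5 = 10: Horner steps 8 → 10, so m(10) = 10.
Codeword c = [4, 5, 6, 2, 10] ∈ F_13^5.


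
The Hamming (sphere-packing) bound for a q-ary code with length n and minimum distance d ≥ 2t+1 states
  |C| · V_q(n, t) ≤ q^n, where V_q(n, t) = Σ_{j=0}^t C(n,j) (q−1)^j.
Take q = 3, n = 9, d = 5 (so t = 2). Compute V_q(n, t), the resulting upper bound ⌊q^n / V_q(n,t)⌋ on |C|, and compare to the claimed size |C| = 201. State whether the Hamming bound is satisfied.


V_q(n, t) = 163, q^n = 19683, Hamming bound = 120, |C| = 201 > bound (violated).

Step 1: Compute V_q(n, t) = Σ_{j=0}^2 C(n, j) (q−1)^j.
  j = 0: C(9,0)·(2)^0 = 1·1 = 1.
  j = 1: C(9,1)·(2)^1 = 9·2 = 18.
  j = 2: C(9,2)·(2)^2 = 36·4 = 144.
  V_q(n, t) = 1 + 18 + 144 = 163.
Step 2: q^n = 3^9 = 19683.
Step 3: Hamming bound ⌊q^n / V_q(n,t)⌋ = ⌊19683/163⌋ = 120.
Step 4: Compare |C| = 201 to 120: violated.
The claimed |C| lies above the Hamming bound, so no 3-ary code of length 9 with d ≥ 5 can have 201 codewords.


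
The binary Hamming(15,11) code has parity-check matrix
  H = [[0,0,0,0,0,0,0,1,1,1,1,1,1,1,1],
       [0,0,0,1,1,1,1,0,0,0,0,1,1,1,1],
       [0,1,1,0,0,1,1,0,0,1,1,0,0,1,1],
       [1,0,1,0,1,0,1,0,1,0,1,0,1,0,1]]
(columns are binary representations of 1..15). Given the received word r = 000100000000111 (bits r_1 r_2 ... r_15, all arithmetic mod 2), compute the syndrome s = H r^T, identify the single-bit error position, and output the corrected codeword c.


s = (1, 0, 0, 0)^T, error position = 8, corrected codeword c = 000100010000111

Compute s = H r^T mod 2 one row at a time:
  s_1 = 0 + 0 + 0 + 0 + 0 + 1 + 1 + 1 = 3 ≡ 1 (mod 2).
  s_2 = 1 + 0 + 0 + 0 + 0 + 1 + 1 + 1 = 4 ≡ 0 (mod 2).
  s_3 = 0 + 0 + 0 + 0 + 0 + 0 + 1 + 1 = 2 ≡ 0 (mod 2).
  s_4 = 0 + 0 + 0 + 0 + 0 + 0 + 1 + 1 = 2 ≡ 0 (mod 2).
s = (1, 0, 0, 0)^T — this equals column 8 of H (binary 1000), so error is at position 8.
Correct: flip bit 8 of r = 000100000000111 to get c = 000100010000111.


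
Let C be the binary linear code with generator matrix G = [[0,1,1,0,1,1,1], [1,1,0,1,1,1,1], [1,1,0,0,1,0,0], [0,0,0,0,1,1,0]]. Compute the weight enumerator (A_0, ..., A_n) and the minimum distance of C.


Weight distribution: A_0 = 1, A_2 = 1, A_3 = 6, A_4 = 5, A_5 = 2, A_6 = 1. Minimum distance d = 2.

Enumerate all 2^4 = 16 messages m ∈ F_2^4.
For each, compute codeword c = mG in F_2^7, then tally its weight.
  m = 0000 → c = 0000000, weight = 0.
  m = 1000 → c = 0110111, weight = 5.
  m = 0100 → c = 1101111, weight = 6.
  m = 1100 → c = 1011000, weight = 3.
  m = 0010 → c = 1100100, weight = 3.
  m = 1010 → c = 1010011, weight = 4.
  m = 0110 → c = 0001011, weight = 3.
  m = 1110 → c = 0111100, weight = 4.
  m = 0001 → c = 0000110, weight = 2.
  m = 1001 → c = 0110001, weight = 3.
  m = 0101 → c = 1101001, weight = 4.
  m = 1101 → c = 1011110, weight = 5.
  m = 0011 → c = 1100010, weight = 3.
  m = 1011 → c = 1010101, weight = 4.
  m = 0111 → c = 0001101, weight = 3.
  m = 1111 → c = 0111010, weight = 4.
Tally weights:
  weight 0: 1 codewords.
  weight 2: 1 codewords.
  weight 3: 6 codewords.
  weight 4: 5 codewords.
  weight 5: 2 codewords.
  weight 6: 1 codewords.
Minimum distance d = smallest w > 0 with A_w > 0 = 2.
Sanity: Σ A_w = 16 = 2^4 = 16 ✓.


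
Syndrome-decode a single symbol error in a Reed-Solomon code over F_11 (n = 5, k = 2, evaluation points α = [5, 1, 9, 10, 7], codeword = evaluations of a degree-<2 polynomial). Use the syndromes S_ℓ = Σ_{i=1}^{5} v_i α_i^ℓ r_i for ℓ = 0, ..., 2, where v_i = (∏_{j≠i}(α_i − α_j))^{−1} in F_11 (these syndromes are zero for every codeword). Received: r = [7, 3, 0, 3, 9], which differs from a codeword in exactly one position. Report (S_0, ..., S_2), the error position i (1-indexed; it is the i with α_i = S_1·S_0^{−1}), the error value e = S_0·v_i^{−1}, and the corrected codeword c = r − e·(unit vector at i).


S = (8, 3, 8), error at position 4, error magnitude e = 2, c = [7, 3, 0, 1, 9].

Step 1: column multipliers v_i = (∏_{j≠i}(α_i − α_j))^{−1} mod 11.
  i = 1 (α = 5): (5−1)(5−9)(5−10)(5−7) = 4·(−4)·(−5)·(−2) = −160 ≡ 5, so v_1 = 5^{−1} = 9 (mod 11).
  i = 2 (α = 1): (1−5)(1−9)(1−10)(1−7) = (−4)·(−8)·(−9)·(−6) = 1728 ≡ 1, so v_2 = 1^{−1} = 1 (mod 11).
  i = 3 (α = 9): (9−5)(9−1)(9−10)(9−7) = 4·8·(−1)·2 = −64 ≡ 2, so v_3 = 2^{−1} = 6 (mod 11).
  i = 4 (α = 10): (10−5)(10−1)(10−9)(10−7) = 5·9·1·3 = 135 ≡ 3, so v_4 = 3^{−1} = 4 (mod 11).
  i = 5 (α = 7): (7−5)(7−1)(7−9)(7−10) = 2·6·(−2)·(−3) = 72 ≡ 6, so v_5 = 6^{−1} = 2 (mod 11).
  v = [9, 1, 6, 4, 2].
Step 2: syndromes of r = [7, 3, 0, 3, 9] (all sums mod 11).
  S_0 = Σ v_i r_i = 9·7 + 1·3 + 6·0 + 4·3 + 2·9 = 96 ≡ 8.
  S_1 = Σ v_i α_i r_i = 9·5·7 + 1·1·3 + 6·9·0 + 4·10·3 + 2·7·9 = 564 ≡ 3.
  α_i^2 mod 11 = [3, 1, 4, 1, 5].
  S_2 = Σ v_i α_i^2 r_i = 9·3·7 + 1·1·3 + 6·4·0 + 4·1·3 + 2·5·9 = 294 ≡ 8.
  S = (8, 3, 8) ≠ 0, so r is not a codeword (an error is present).
Step 3: locate the error. For a single error e at position i, S_ℓ = v_i·e·α_i^ℓ, so α_err = S_1/S_0.
  S_0^{−1} = 8^{−1} = 7 (mod 11), so α_err = 3·7 = 21 ≡ 10 = α_4. Error position i = 4.
  Consistency check: S_2/S_1 = 8·4 = 32 ≡ 10 = α_err ✓ (single-error assumption holds).
Step 4: error magnitude e = S_0/v_4 = S_0·∏_{j≠4}(α_4 − α_j) = 8·3 = 24 ≡ 2 (mod 11).
Step 5: correct position 4: c_4 = r_4 − e = 3 − 2 ≡ 1 (mod 11). Hence c = [7, 3, 0, 1, 9].
  Check: interpolating c through the α_i gives m(x) = 2 + 1·x (degree < 2) with m(α_i) = c_i for every i, so c is indeed a codeword.


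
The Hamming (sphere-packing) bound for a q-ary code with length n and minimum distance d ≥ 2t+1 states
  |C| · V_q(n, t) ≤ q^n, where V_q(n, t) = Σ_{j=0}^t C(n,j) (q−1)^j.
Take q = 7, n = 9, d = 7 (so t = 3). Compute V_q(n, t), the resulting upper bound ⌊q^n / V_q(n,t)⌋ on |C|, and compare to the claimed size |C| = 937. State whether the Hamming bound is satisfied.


V_q(n, t) = 19495, q^n = 40353607, Hamming bound = 2069, |C| = 937 ≤ bound (satisfied).

Step 1: Compute V_q(n, t) = Σ_{j=0}^3 C(n, j) (q−1)^j.
  j = 0: C(9,0)·(6)^0 = 1·1 = 1.
  j = 1: C(9,1)·(6)^1 = 9·6 = 54.
  j = 2: C(9,2)·(6)^2 = 36·36 = 1296.
  j = 3: C(9,3)·(6)^3 = 84·216 = 18144.
  V_q(n, t) = 1 + 54 + 1296 + 18144 = 19495.
Step 2: q^n = 7^9 = 40353607.
Step 3: Hamming bound ⌊q^n / V_q(n,t)⌋ = ⌊40353607/19495⌋ = 2069.
Step 4: Compare |C| = 937 to 2069: satisfied.
The claimed |C| lies below the Hamming bound.


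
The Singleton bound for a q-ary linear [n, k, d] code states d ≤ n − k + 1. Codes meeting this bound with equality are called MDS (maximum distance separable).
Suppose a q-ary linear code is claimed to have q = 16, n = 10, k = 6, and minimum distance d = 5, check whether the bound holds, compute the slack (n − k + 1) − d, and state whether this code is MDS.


Singleton RHS = n − k + 1 = 5, slack = 0, bound satisfied, MDS.

Singleton bound: d ≤ n − k + 1.
Here n = 10, k = 6, so n − k + 1 = 5.
Given d = 5, check d ≤ 5: YES.
Slack = (n − k + 1) − d = 0.
The code is MDS (slack = 0).
Description: the claimed parameters are [10, 6, 5]_16; such a code would be MDS (meets Singleton bound).


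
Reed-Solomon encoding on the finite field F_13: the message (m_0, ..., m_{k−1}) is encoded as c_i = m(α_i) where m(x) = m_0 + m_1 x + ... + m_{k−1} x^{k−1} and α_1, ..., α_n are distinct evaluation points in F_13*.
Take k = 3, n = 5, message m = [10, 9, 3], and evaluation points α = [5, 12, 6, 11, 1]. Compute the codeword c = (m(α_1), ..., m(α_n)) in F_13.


c = [0, 4, 3, 4, 9]

Message polynomial: m(x) = 10 + 9·x + 3·x^2 (mod 13).
For each evaluation point α_i, compute m(α_i) mod 13:
  α_1 = 5: Horner steps 3 → 11 → 0, so m(5) = 0.
  α_2 = 12: Horner steps 3 → 6 → 4, so m(12) = 4.
  α_3 = 6: Horner steps 3 → 1 → 3, so m(6) = 3.
  α_4 = 11: Horner steps 3 → 3 → 4, so m(11) = 4.
  α_5 = 1: Horner steps 3 → 12 → 9, so m(1) = 9.
Codeword c = [0, 4, 3, 4, 9] ∈ F_13^5.


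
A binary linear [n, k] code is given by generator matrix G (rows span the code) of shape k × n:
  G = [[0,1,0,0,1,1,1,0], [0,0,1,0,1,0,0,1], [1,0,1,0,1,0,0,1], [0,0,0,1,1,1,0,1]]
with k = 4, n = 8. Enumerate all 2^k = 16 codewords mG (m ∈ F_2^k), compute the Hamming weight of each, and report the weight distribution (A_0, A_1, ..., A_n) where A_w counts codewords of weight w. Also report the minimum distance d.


Weight distribution: A_0 = 1, A_1 = 1, A_3 = 2, A_4 = 5, A_5 = 5, A_6 = 2. Minimum distance d = 1.

Enumerate all 2^4 = 16 messages m ∈ F_2^4.
For each, compute codeword c = mG in F_2^8, then tally its weight.
  m = 0000 → c = 00000000, weight = 0.
  m = 1000 → c = 01001110, weight = 4.
  m = 0100 → c = 00101001, weight = 3.
  m = 1100 → c = 01100111, weight = 5.
  m = 0010 → c = 10101001, weight = 4.
  m = 1010 → c = 11100111, weight = 6.
  m = 0110 → c = 10000000, weight = 1.
  m = 1110 → c = 11001110, weight = 5.
  m = 0001 → c = 00011101, weight = 4.
  m = 1001 → c = 01010011, weight = 4.
  m = 0101 → c = 00110100, weight = 3.
  m = 1101 → c = 01111010, weight = 5.
  m = 0011 → c = 10110100, weight = 4.
  m = 1011 → c = 11111010, weight = 6.
  m = 0111 → c = 10011101, weight = 5.
  m = 1111 → c = 11010011, weight = 5.
Tally weights:
  weight 0: 1 codewords.
  weight 1: 1 codewords.
  weight 3: 2 codewords.
  weight 4: 5 codewords.
  weight 5: 5 codewords.
  weight 6: 2 codewords.
Minimum distance d = smallest w > 0 with A_w > 0 = 1.
Sanity: Σ A_w = 16 = 2^4 = 16 ✓.


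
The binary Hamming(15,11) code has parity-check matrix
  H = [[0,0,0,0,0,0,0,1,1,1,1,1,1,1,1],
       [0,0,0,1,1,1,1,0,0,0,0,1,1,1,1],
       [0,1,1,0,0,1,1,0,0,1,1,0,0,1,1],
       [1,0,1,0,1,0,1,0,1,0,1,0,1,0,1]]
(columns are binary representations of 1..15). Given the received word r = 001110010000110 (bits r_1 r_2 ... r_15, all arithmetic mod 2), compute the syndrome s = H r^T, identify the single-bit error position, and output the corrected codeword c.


s = (1, 0, 0, 1)^T, error position = 9, corrected codeword c = 001110011000110

Compute s = H r^T mod 2 one row at a time:
  s_1 = 1 + 0 + 0 + 0 + 0 + 1 + 1 + 0 = 3 ≡ 1 (mod 2).
  s_2 = 1 + 1 + 0 + 0 + 0 + 1 + 1 + 0 = 4 ≡ 0 (mod 2).
  s_3 = 0 + 1 + 0 + 0 + 0 + 0 + 1 + 0 = 2 ≡ 0 (mod 2).
  s_4 = 0 + 1 + 1 + 0 + 0 + 0 + 1 + 0 = 3 ≡ 1 (mod 2).
s = (1, 0, 0, 1)^T — this equals column 9 of H (binary 1001), so error is at position 9.
Correct: flip bit 9 of r = 001110010000110 to get c = 001110011000110.


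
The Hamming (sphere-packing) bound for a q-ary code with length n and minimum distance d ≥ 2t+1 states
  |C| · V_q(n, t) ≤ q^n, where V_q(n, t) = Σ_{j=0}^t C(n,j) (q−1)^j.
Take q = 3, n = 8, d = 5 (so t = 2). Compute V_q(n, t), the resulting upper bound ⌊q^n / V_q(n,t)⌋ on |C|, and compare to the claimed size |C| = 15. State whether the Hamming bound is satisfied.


V_q(n, t) = 129, q^n = 6561, Hamming bound = 50, |C| = 15 ≤ bound (satisfied).

Step 1: Compute V_q(n, t) = Σ_{j=0}^2 C(n, j) (q−1)^j.
  j = 0: C(8,0)·(2)^0 = 1·1 = 1.
  j = 1: C(8,1)·(2)^1 = 8·2 = 16.
  j = 2: C(8,2)·(2)^2 = 28·4 = 112.
  V_q(n, t) = 1 + 16 + 112 = 129.
Step 2: q^n = 3^8 = 6561.
Step 3: Hamming bound ⌊q^n / V_q(n,t)⌋ = ⌊6561/129⌋ = 50.
Step 4: Compare |C| = 15 to 50: satisfied.
The claimed |C| lies below the Hamming bound.


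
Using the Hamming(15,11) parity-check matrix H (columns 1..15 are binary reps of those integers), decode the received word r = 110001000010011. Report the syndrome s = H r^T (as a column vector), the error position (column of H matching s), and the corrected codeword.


s = (1, 1, 1, 1)^T, error position = 15, corrected codeword c = 110001000010010

Compute s = H r^T mod 2 one row at a time:
  s_1 = 0 + 0 + 0 + 1 + 0 + 0 + 1 + 1 = 3 ≡ 1 (mod 2).
  s_2 = 0 + 0 + 1 + 0 + 0 + 0 + 1 + 1 = 3 ≡ 1 (mod 2).
  s_3 = 1 + 0 + 1 + 0 + 0 + 1 + 1 + 1 = 5 ≡ 1 (mod 2).
  s_4 = 1 + 0 + 0 + 0 + 0 + 1 + 0 + 1 = 3 ≡ 1 (mod 2).
s = (1, 1, 1, 1)^T — this equals column 15 of H (binary 1111), so error is at position 15.
Correct: flip bit 15 of r = 110001000010011 to get c = 110001000010010.


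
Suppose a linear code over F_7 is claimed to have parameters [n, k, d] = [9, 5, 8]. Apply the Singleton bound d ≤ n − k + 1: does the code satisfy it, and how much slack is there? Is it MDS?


Singleton RHS = n − k + 1 = 5, slack = -3, bound violated (no such code; not MDS).

Singleton bound: d ≤ n − k + 1.
Here n = 9, k = 5, so n − k + 1 = 5.
Given d = 8, check d ≤ 5: NO.
Slack = (n − k + 1) − d = -3.
The slack is negative: d = 8 exceeds n − k + 1 = 5 by 3, so the Singleton bound is violated and no linear [9, 5, 8]_7 code can exist. In particular it is not MDS (MDS requires d = n − k + 1 exactly).
Description: the claimed parameters are [9, 5, 8]_7; such a code would be impossible (violates the Singleton bound).


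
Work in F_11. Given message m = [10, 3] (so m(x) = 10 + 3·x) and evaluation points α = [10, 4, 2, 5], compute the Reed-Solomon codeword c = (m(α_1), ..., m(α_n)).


c = [7, 0, 5, 3]

Message polynomial: m(x) = 10 + 3·x (mod 11).
For each evaluation point α_i, compute m(α_i) mod 11:
  α_1 = 10: Horner steps 3 → 7, so m(10) = 7.
  α_2 = 4: Horner steps 3 → 0, so m(4) = 0.
  α_3 = 2: Horner steps 3 → 5, so m(2) = 5.
  α_4 = 5: Horner steps 3 → 3, so m(5) = 3.
Codeword c = [7, 0, 5, 3] ∈ F_11^4.


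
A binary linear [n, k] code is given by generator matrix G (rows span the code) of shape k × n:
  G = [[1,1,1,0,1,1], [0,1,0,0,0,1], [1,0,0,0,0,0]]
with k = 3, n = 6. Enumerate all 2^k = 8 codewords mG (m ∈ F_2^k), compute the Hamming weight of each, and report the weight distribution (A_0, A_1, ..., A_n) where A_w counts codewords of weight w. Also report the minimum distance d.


Weight distribution: A_0 = 1, A_1 = 1, A_2 = 2, A_3 = 2, A_4 = 1, A_5 = 1. Minimum distance d = 1.

Enumerate all 2^3 = 8 messages m ∈ F_2^3.
For each, compute codeword c = mG in F_2^6, then tally its weight.
  m = 000 → c = 000000, weight = 0.
  m = 100 → c = 111011, weight = 5.
  m = 010 → c = 010001, weight = 2.
  m = 110 → c = 101010, weight = 3.
  m = 001 → c = 100000, weight = 1.
  m = 101 → c = 011011, weight = 4.
  m = 011 → c = 110001, weight = 3.
  m = 111 → c = 001010, weight = 2.
Tally weights:
  weight 0: 1 codewords.
  weight 1: 1 codewords.
  weight 2: 2 codewords.
  weight 3: 2 codewords.
  weight 4: 1 codewords.
  weight 5: 1 codewords.
Minimum distance d = smallest w > 0 with A_w > 0 = 1.
Sanity: Σ A_w = 8 = 2^3 = 8 ✓.


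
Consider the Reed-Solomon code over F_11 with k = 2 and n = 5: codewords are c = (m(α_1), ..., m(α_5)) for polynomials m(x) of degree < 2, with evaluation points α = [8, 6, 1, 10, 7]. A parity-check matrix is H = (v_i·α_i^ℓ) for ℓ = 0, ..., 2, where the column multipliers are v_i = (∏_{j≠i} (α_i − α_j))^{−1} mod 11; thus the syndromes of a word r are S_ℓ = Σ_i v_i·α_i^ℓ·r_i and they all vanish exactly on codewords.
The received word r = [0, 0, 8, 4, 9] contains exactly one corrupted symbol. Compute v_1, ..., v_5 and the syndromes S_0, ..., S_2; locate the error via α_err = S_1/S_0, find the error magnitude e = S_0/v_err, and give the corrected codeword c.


S = (1, 6, 3), error at position 2, error magnitude e = 4, c = [0, 7, 8, 4, 9].

Step 1: column multipliers v_i = (∏_{j≠i}(α_i − α_j))^{−1} mod 11.
  i = 1 (α = 8): (8−6)(8−1)(8−10)(8−7) = 2·7·(−2)·1 = −28 ≡ 5, so v_1 = 5^{−1} = 9 (mod 11).
  i = 2 (α = 6): (6−8)(6−1)(6−10)(6−7) = (−2)·5·(−4)·(−1) = −40 ≡ 4, so v_2 = 4^{−1} = 3 (mod 11).
  i = 3 (α = 1): (1−8)(1−6)(1−10)(1−7) = (−7)·(−5)·(−9)·(−6) = 1890 ≡ 9, so v_3 = 9^{−1} = 5 (mod 11).
  i = 4 (α = 10): (10−8)(10−6)(10−1)(10−7) = 2·4·9·3 = 216 ≡ 7, so v_4 = 7^{−1} = 8 (mod 11).
  i = 5 (α = 7): (7−8)(7−6)(7−1)(7−10) = (−1)·1·6·(−3) = 18 ≡ 7, so v_5 = 7^{−1} = 8 (mod 11).
  v = [9, 3, 5, 8, 8].
Step 2: syndromes of r = [0, 0, 8, 4, 9] (all sums mod 11).
  S_0 = Σ v_i r_i = 9·0 + 3·0 + 5·8 + 8·4 + 8·9 = 144 ≡ 1.
  S_1 = Σ v_i α_i r_i = 9·8·0 + 3·6·0 + 5·1·8 + 8·10·4 + 8·7·9 = 864 ≡ 6.
  α_i^2 mod 11 = [9, 3, 1, 1, 5].
  S_2 = Σ v_i α_i^2 r_i = 9·9·0 + 3·3·0 + 5·1·8 + 8·1·4 + 8·5·9 = 432 ≡ 3.
  S = (1, 6, 3) ≠ 0, so r is not a codeword (an error is present).
Step 3: locate the error. For a single error e at position i, S_ℓ = v_i·e·α_i^ℓ, so α_err = S_1/S_0.
  S_0^{−1} = 1^{−1} = 1 (mod 11), so α_err = 6·1 = 6 ≡ 6 = α_2. Error position i = 2.
  Consistency check: S_2/S_1 = 3·2 = 6 ≡ 6 = α_err ✓ (single-error assumption holds).
Step 4: error magnitude e = S_0/v_2 = S_0·∏_{j≠2}(α_2 − α_j) = 1·4 = 4 ≡ 4 (mod 11).
Step 5: correct position 2: c_2 = r_2 − e = 0 − 4 ≡ 7 (mod 11). Hence c = [0, 7, 8, 4, 9].
  Check: interpolating c through the α_i gives m(x) = 6 + 2·x (degree < 2) with m(α_i) = c_i for every i, so c is indeed a codeword.


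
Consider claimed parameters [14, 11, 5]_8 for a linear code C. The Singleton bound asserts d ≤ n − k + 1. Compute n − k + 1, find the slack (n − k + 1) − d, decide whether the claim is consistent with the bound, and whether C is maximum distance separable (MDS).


Singleton RHS = n − k + 1 = 4, slack = -1, bound violated (no such code; not MDS).

Singleton bound: d ≤ n − k + 1.
Here n = 14, k = 11, so n − k + 1 = 4.
Given d = 5, check d ≤ 4: NO.
Slack = (n − k + 1) − d = -1.
The slack is negative: d = 5 exceeds n − k + 1 = 4 by 1, so the Singleton bound is violated and no linear [14, 11, 5]_8 code can exist. In particular it is not MDS (MDS requires d = n − k + 1 exactly).
Description: the claimed parameters are [14, 11, 5]_8; such a code would be impossible (violates the Singleton bound).


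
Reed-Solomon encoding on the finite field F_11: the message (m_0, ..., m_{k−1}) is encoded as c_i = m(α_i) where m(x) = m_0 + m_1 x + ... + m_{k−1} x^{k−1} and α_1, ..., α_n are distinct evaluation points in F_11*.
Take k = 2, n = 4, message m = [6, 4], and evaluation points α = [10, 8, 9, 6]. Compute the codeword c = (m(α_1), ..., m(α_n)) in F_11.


c = [2, 5, 9, 8]

Message polynomial: m(x) = 6 + 4·x (mod 11).
For each evaluation point α_i, compute m(α_i) mod 11:
  α_1 = 10: Horner steps 4 → 2, so m(10) = 2.
  α_2 = 8: Horner steps 4 → 5, so m(8) = 5.
  α_3 = 9: Horner steps 4 → 9, so m(9) = 9.
  α_4 = 6: Horner steps 4 → 8, so m(6) = 8.
Codeword c = [2, 5, 9, 8] ∈ F_11^4.


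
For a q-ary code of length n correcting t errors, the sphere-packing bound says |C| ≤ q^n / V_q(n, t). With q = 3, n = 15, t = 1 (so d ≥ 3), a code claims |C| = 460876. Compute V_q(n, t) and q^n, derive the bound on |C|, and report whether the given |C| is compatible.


V_q(n, t) = 31, q^n = 14348907, Hamming bound = 462867, |C| = 460876 ≤ bound (satisfied).

Step 1: Compute V_q(n, t) = Σ_{j=0}^1 C(n, j) (q−1)^j.
  j = 0: C(15,0)·(2)^0 = 1·1 = 1.
  j = 1: C(15,1)·(2)^1 = 15·2 = 30.
  V_q(n, t) = 1 + 30 = 31.
Step 2: q^n = 3^15 = 14348907.
Step 3: Hamming bound ⌊q^n / V_q(n,t)⌋ = ⌊14348907/31⌋ = 462867.
Step 4: Compare |C| = 460876 to 462867: satisfied.
The claimed |C| lies below the Hamming bound.


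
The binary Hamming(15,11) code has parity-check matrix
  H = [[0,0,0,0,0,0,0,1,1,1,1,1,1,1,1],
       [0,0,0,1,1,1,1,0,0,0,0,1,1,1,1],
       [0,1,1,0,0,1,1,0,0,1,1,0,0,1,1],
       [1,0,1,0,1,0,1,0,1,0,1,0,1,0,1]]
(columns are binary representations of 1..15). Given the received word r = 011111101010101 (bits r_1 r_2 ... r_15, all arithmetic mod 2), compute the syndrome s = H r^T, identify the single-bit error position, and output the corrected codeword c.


s = (0, 0, 0, 1)^T, error position = 1, corrected codeword c = 111111101010101

Compute s = H r^T mod 2 one row at a time:
  s_1 = 0 + 1 + 0 + 1 + 0 + 1 + 0 + 1 = 4 ≡ 0 (mod 2).
  s_2 = 1 + 1 + 1 + 1 + 0 + 1 + 0 + 1 = 6 ≡ 0 (mod 2).
  s_3 = 1 + 1 + 1 + 1 + 0 + 1 + 0 + 1 = 6 ≡ 0 (mod 2).
  s_4 = 0 + 1 + 1 + 1 + 1 + 1 + 1 + 1 = 7 ≡ 1 (mod 2).
s = (0, 0, 0, 1)^T — this equals column 1 of H (binary 0001), so error is at position 1.
Correct: flip bit 1 of r = 011111101010101 to get c = 111111101010101.


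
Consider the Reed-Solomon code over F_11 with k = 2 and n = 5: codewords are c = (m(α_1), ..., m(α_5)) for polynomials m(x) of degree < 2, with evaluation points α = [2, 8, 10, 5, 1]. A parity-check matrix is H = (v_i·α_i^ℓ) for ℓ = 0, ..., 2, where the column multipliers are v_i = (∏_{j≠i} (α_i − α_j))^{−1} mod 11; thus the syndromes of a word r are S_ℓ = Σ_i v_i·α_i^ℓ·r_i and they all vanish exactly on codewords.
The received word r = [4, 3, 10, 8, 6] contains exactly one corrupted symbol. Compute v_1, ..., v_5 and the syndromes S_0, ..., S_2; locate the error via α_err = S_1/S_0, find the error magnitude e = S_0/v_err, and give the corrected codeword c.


S = (8, 7, 2), error at position 4, error magnitude e = 10, c = [4, 3, 10, 9, 6].

Step 1: column multipliers v_i = (∏_{j≠i}(α_i − α_j))^{−1} mod 11.
  i = 1 (α = 2): (2−8)(2−10)(2−5)(2−1) = (−6)·(−8)·(−3)·1 = −144 ≡ 10, so v_1 = 10^{−1} = 10 (mod 11).
  i = 2 (α = 8): (8−2)(8−10)(8−5)(8−1) = 6·(−2)·3·7 = −252 ≡ 1, so v_2 = 1^{−1} = 1 (mod 11).
  i = 3 (α = 10): (10−2)(10−8)(10−5)(10−1) = 8·2·5·9 = 720 ≡ 5, so v_3 = 5^{−1} = 9 (mod 11).
  i = 4 (α = 5): (5−2)(5−8)(5−10)(5−1) = 3·(−3)·(−5)·4 = 180 ≡ 4, so v_4 = 4^{−1} = 3 (mod 11).
  i = 5 (α = 1): (1−2)(1−8)(1−10)(1−5) = (−1)·(−7)·(−9)·(−4) = 252 ≡ 10, so v_5 = 10^{−1} = 10 (mod 11).
  v = [10, 1, 9, 3, 10].
Step 2: syndromes of r = [4, 3, 10, 8, 6] (all sums mod 11).
  S_0 = Σ v_i r_i = 10·4 + 1·3 + 9·10 + 3·8 + 10·6 = 217 ≡ 8.
  S_1 = Σ v_i α_i r_i = 10·2·4 + 1·8·3 + 9·10·10 + 3·5·8 + 10·1·6 = 1184 ≡ 7.
  α_i^2 mod 11 = [4, 9, 1, 3, 1].
  S_2 = Σ v_i α_i^2 r_i = 10·4·4 + 1·9·3 + 9·1·10 + 3·3·8 + 10·1·6 = 409 ≡ 2.
  S = (8, 7, 2) ≠ 0, so r is not a codeword (an error is present).
Step 3: locate the error. For a single error e at position i, S_ℓ = v_i·e·α_i^ℓ, so α_err = S_1/S_0.
  S_0^{−1} = 8^{−1} = 7 (mod 11), so α_err = 7·7 = 49 ≡ 5 = α_4. Error position i = 4.
  Consistency check: S_2/S_1 = 2·8 = 16 ≡ 5 = α_err ✓ (single-error assumption holds).
Step 4: error magnitude e = S_0/v_4 = S_0·∏_{j≠4}(α_4 − α_j) = 8·4 = 32 ≡ 10 (mod 11).
Step 5: correct position 4: c_4 = r_4 − e = 8 − 10 ≡ 9 (mod 11). Hence c = [4, 3, 10, 9, 6].
  Check: interpolating c through the α_i gives m(x) = 8 + 9·x (degree < 2) with m(α_i) = c_i for every i, so c is indeed a codeword.


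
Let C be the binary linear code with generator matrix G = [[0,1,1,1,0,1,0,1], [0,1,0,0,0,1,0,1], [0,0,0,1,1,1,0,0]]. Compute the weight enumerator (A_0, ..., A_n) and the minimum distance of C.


Weight distribution: A_0 = 1, A_2 = 1, A_3 = 3, A_4 = 2, A_5 = 1. Minimum distance d = 2.

Enumerate all 2^3 = 8 messages m ∈ F_2^3.
For each, compute codeword c = mG in F_2^8, then tally its weight.
  m = 000 → c = 00000000, weight = 0.
  m = 100 → c = 01110101, weight = 5.
  m = 010 → c = 01000101, weight = 3.
  m = 110 → c = 00110000, weight = 2.
  m = 001 → c = 00011100, weight = 3.
  m = 101 → c = 01101001, weight = 4.
  m = 011 → c = 01011001, weight = 4.
  m = 111 → c = 00101100, weight = 3.
Tally weights:
  weight 0: 1 codewords.
  weight 2: 1 codewords.
  weight 3: 3 codewords.
  weight 4: 2 codewords.
  weight 5: 1 codewords.
Minimum distance d = smallest w > 0 with A_w > 0 = 2.
Sanity: Σ A_w = 8 = 2^3 = 8 ✓.


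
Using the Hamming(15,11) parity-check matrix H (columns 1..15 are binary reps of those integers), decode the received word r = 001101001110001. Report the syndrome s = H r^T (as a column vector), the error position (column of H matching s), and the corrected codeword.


s = (0, 1, 1, 0)^T, error position = 6, corrected codeword c = 001100001110001

Compute s = H r^T mod 2 one row at a time:
  s_1 = 0 + 1 + 1 + 1 + 0 + 0 + 0 + 1 = 4 ≡ 0 (mod 2).
  s_2 = 1 + 0 + 1 + 0 + 0 + 0 + 0 + 1 = 3 ≡ 1 (mod 2).
  s_3 = 0 + 1 + 1 + 0 + 1 + 1 + 0 + 1 = 5 ≡ 1 (mod 2).
  s_4 = 0 + 1 + 0 + 0 + 1 + 1 + 0 + 1 = 4 ≡ 0 (mod 2).
s = (0, 1, 1, 0)^T — this equals column 6 of H (binary 0110), so error is at position 6.
Correct: flip bit 6 of r = 001101001110001 to get c = 001100001110001.


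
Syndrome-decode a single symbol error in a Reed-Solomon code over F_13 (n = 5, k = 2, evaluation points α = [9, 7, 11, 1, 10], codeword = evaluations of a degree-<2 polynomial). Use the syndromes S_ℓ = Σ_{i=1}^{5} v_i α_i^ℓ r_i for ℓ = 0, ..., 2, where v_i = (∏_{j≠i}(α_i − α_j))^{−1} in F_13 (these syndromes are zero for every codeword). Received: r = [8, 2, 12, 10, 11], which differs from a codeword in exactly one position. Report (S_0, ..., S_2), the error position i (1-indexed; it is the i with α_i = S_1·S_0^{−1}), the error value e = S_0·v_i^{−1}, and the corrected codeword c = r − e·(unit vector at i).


S = (12, 2, 9), error at position 3, error magnitude e = 11, c = [8, 2, 1, 10, 11].

Step 1: column multipliers v_i = (∏_{j≠i}(α_i − α_j))^{−1} mod 13.
  i = 1 (α = 9): (9−7)(9−11)(9−1)(9−10) = 2·(−2)·8·(−1) = 32 ≡ 6, so v_1 = 6^{−1} = 11 (mod 13).
  i = 2 (α = 7): (7−9)(7−11)(7−1)(7−10) = (−2)·(−4)·6·(−3) = −144 ≡ 12, so v_2 = 12^{−1} = 12 (mod 13).
  i = 3 (α = 11): (11−9)(11−7)(11−1)(11−10) = 2·4·10·1 = 80 ≡ 2, so v_3 = 2^{−1} = 7 (mod 13).
  i = 4 (α = 1): (1−9)(1−7)(1−11)(1−10) = (−8)·(−6)·(−10)·(−9) = 4320 ≡ 4, so v_4 = 4^{−1} = 10 (mod 13).
  i = 5 (α = 10): (10−9)(10−7)(10−11)(10−1) = 1·3·(−1)·9 = −27 ≡ 12, so v_5 = 12^{−1} = 12 (mod 13).
  v = [11, 12, 7, 10, 12].
Step 2: syndromes of r = [8, 2, 12, 10, 11] (all sums mod 13).
  S_0 = Σ v_i r_i = 11·8 + 12·2 + 7·12 + 10·10 + 12·11 = 428 ≡ 12.
  S_1 = Σ v_i α_i r_i = 11·9·8 + 12·7·2 + 7·11·12 + 10·1·10 + 12·10·11 = 3304 ≡ 2.
  α_i^2 mod 13 = [3, 10, 4, 1, 9].
  S_2 = Σ v_i α_i^2 r_i = 11·3·8 + 12·10·2 + 7·4·12 + 10·1·10 + 12·9·11 = 2128 ≡ 9.
  S = (12, 2, 9) ≠ 0, so r is not a codeword (an error is present).
Step 3: locate the error. For a single error e at position i, S_ℓ = v_i·e·α_i^ℓ, so α_err = S_1/S_0.
  S_0^{−1} = 12^{−1} = 12 (mod 13), so α_err = 2·12 = 24 ≡ 11 = α_3. Error position i = 3.
  Consistency check: S_2/S_1 = 9·7 = 63 ≡ 11 = α_err ✓ (single-error assumption holds).
Step 4: error magnitude e = S_0/v_3 = S_0·∏_{j≠3}(α_3 − α_j) = 12·2 = 24 ≡ 11 (mod 13).
Step 5: correct position 3: c_3 = r_3 − e = 12 − 11 ≡ 1 (mod 13). Hence c = [8, 2, 1, 10, 11].
  Check: interpolating c through the α_i gives m(x) = 7 + 3·x (degree < 2) with m(α_i) = c_i for every i, so c is indeed a codeword.


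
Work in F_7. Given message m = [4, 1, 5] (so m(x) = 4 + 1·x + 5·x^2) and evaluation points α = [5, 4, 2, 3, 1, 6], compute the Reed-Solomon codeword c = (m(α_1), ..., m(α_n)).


c = [1, 4, 5, 3, 3, 1]

Message polynomial: m(x) = 4 + 1·x + 5·x^2 (mod 7).
For each evaluation point α_i, compute m(α_i) mod 7:
  α_1 = 5: Horner steps 5 → 5 → 1, so m(5) = 1.
  α_2 = 4: Horner steps 5 → 0 → 4, so m(4) = 4.
  α_3 = 2: Horner steps 5 → 4 → 5, so m(2) = 5.
  α_4 = 3: Horner steps 5 → 2 → 3, so m(3) = 3.
  α_5 = 1: Horner steps 5 → 6 → 3, so m(1) = 3.
  α_6 = 6: Horner steps 5 → 3 → 1, so m(6) = 1.
Codeword c = [1, 4, 5, 3, 3, 1] ∈ F_7^6.


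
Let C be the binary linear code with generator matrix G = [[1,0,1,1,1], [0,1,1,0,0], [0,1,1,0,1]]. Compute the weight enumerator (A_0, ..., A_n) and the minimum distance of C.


Weight distribution: A_0 = 1, A_1 = 1, A_2 = 1, A_3 = 3, A_4 = 2. Minimum distance d = 1.

Enumerate all 2^3 = 8 messages m ∈ F_2^3.
For each, compute codeword c = mG in F_2^5, then tally its weight.
  m = 000 → c = 00000, weight = 0.
  m = 100 → c = 10111, weight = 4.
  m = 010 → c = 01100, weight = 2.
  m = 110 → c = 11011, weight = 4.
  m = 001 → c = 01101, weight = 3.
  m = 101 → c = 11010, weight = 3.
  m = 011 → c = 00001, weight = 1.
  m = 111 → c = 10110, weight = 3.
Tally weights:
  weight 0: 1 codewords.
  weight 1: 1 codewords.
  weight 2: 1 codewords.
  weight 3: 3 codewords.
  weight 4: 2 codewords.
Minimum distance d = smallest w > 0 with A_w > 0 = 1.
Sanity: Σ A_w = 8 = 2^3 = 8 ✓.


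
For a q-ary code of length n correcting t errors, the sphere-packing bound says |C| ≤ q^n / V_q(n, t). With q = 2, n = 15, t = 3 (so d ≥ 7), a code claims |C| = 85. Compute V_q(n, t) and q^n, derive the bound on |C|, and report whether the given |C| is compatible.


V_q(n, t) = 576, q^n = 32768, Hamming bound = 56, |C| = 85 > bound (violated).

Step 1: Compute V_q(n, t) = Σ_{j=0}^3 C(n, j) (q−1)^j.
  j = 0: C(15,0)·(1)^0 = 1·1 = 1.
  j = 1: C(15,1)·(1)^1 = 15·1 = 15.
  j = 2: C(15,2)·(1)^2 = 105·1 = 105.
  j = 3: C(15,3)·(1)^3 = 455·1 = 455.
  V_q(n, t) = 1 + 15 + 105 + 455 = 576.
Step 2: q^n = 2^15 = 32768.
Step 3: Hamming bound ⌊q^n / V_q(n,t)⌋ = ⌊32768/576⌋ = 56.
Step 4: Compare |C| = 85 to 56: violated.
The claimed |C| lies above the Hamming bound, so no 2-ary code of length 15 with d ≥ 7 can have 85 codewords.


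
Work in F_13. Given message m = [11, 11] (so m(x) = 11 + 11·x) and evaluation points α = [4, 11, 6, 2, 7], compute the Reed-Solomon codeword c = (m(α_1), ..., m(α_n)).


c = [3, 2, 12, 7, 10]

Message polynomial: m(x) = 11 + 11·x (mod 13).
For each evaluation point α_i, compute m(α_i) mod 13:
  α_1 = 4: Horner steps 11 → 3, so m(4) = 3.
  α_2 = 11: Horner steps 11 → 2, so m(11) = 2.
  α_3 = 6: Horner steps 11 → 12, so m(6) = 12.
  α_4 = 2: Horner steps 11 → 7, so m(2) = 7.
  α_5 = 7: Horner steps 11 → 10, so m(7) = 10.
Codeword c = [3, 2, 12, 7, 10] ∈ F_13^5.


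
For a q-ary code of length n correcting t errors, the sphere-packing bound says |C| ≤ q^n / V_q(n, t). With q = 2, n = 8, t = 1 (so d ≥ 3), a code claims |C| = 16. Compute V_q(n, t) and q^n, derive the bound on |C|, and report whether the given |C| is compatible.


V_q(n, t) = 9, q^n = 256, Hamming bound = 28, |C| = 16 ≤ bound (satisfied).

Step 1: Compute V_q(n, t) = Σ_{j=0}^1 C(n, j) (q−1)^j.
  j = 0: C(8,0)·(1)^0 = 1·1 = 1.
  j = 1: C(8,1)·(1)^1 = 8·1 = 8.
  V_q(n, t) = 1 + 8 = 9.
Step 2: q^n = 2^8 = 256.
Step 3: Hamming bound ⌊q^n / V_q(n,t)⌋ = ⌊256/9⌋ = 28.
Step 4: Compare |C| = 16 to 28: satisfied.
The claimed |C| lies below the Hamming bound.


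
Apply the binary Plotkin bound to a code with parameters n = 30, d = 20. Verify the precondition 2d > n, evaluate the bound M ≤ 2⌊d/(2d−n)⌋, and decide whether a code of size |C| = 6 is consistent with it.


Plotkin bound M ≤ 4; given |C| = 6 > bound (violated).

Check applicability: 2d = 40, n = 30.
2d − n = 10 > 0, so Plotkin applies.
Compute d/(2d−n) = 20/10 ≈ 2.0000.
⌊d/(2d−n)⌋ = 2.
Plotkin bound: M ≤ 2·2 = 4.
Given |C| = 6, check: VIOLATED.
This |C| is above the Plotkin bound, so no binary code with n = 30, d = 20 and 6 codewords exists.


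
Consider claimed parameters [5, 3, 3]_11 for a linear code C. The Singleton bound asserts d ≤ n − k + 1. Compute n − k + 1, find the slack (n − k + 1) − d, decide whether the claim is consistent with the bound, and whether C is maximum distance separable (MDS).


Singleton RHS = n − k + 1 = 3, slack = 0, bound satisfied, MDS.

Singleton bound: d ≤ n − k + 1.
Here n = 5, k = 3, so n − k + 1 = 3.
Given d = 3, check d ≤ 3: YES.
Slack = (n − k + 1) − d = 0.
The code is MDS (slack = 0).
Description: the claimed parameters are [5, 3, 3]_11; such a code would be MDS (meets Singleton bound).


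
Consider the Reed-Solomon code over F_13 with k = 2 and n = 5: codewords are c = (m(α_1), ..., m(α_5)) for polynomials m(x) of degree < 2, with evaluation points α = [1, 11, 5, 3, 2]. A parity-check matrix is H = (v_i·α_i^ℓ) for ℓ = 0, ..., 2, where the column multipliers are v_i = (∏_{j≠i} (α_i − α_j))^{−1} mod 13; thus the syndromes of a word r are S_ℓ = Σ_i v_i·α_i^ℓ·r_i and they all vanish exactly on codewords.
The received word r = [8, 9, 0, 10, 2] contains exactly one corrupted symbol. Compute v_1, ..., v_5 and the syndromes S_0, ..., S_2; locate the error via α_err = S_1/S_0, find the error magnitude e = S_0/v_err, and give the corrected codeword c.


S = (7, 7, 7), error at position 1, error magnitude e = 1, c = [7, 9, 0, 10, 2].

Step 1: column multipliers v_i = (∏_{j≠i}(α_i − α_j))^{−1} mod 13.
  i = 1 (α = 1): (1−11)(1−5)(1−3)(1−2) = (−10)·(−4)·(−2)·(−1) = 80 ≡ 2, so v_1 = 2^{−1} = 7 (mod 13).
  i = 2 (α = 11): (11−1)(11−5)(11−3)(11−2) = 10·6·8·9 = 4320 ≡ 4, so v_2 = 4^{−1} = 10 (mod 13).
  i = 3 (α = 5): (5−1)(5−11)(5−3)(5−2) = 4·(−6)·2·3 = −144 ≡ 12, so v_3 = 12^{−1} = 12 (mod 13).
  i = 4 (α = 3): (3−1)(3−11)(3−5)(3−2) = 2·(−8)·(−2)·1 = 32 ≡ 6, so v_4 = 6^{−1} = 11 (mod 13).
  i = 5 (α = 2): (2−1)(2−11)(2−5)(2−3) = 1·(−9)·(−3)·(−1) = −27 ≡ 12, so v_5 = 12^{−1} = 12 (mod 13).
  v = [7, 10, 12, 11, 12].
Step 2: syndromes of r = [8, 9, 0, 10, 2] (all sums mod 13).
  S_0 = Σ v_i r_i = 7·8 + 10·9 + 12·0 + 11·10 + 12·2 = 280 ≡ 7.
  S_1 = Σ v_i α_i r_i = 7·1·8 + 10·11·9 + 12·5·0 + 11·3·10 + 12·2·2 = 1424 ≡ 7.
  α_i^2 mod 13 = [1, 4, 12, 9, 4].
  S_2 = Σ v_i α_i^2 r_i = 7·1·8 + 10·4·9 + 12·12·0 + 11·9·10 + 12·4·2 = 1502 ≡ 7.
  S = (7, 7, 7) ≠ 0, so r is not a codeword (an error is present).
Step 3: locate the error. For a single error e at position i, S_ℓ = v_i·e·α_i^ℓ, so α_err = S_1/S_0.
  S_0^{−1} = 7^{−1} = 2 (mod 13), so α_err = 7·2 = 14 ≡ 1 = α_1. Error position i = 1.
  Consistency check: S_2/S_1 = 7·2 = 14 ≡ 1 = α_err ✓ (single-error assumption holds).
Step 4: error magnitude e = S_0/v_1 = S_0·∏_{j≠1}(α_1 − α_j) = 7·2 = 14 ≡ 1 (mod 13).
Step 5: correct position 1: c_1 = r_1 − e = 8 − 1 ≡ 7 (mod 13). Hence c = [7, 9, 0, 10, 2].
  Check: interpolating c through the α_i gives m(x) = 12 + 8·x (degree < 2) with m(α_i) = c_i for every i, so c is indeed a codeword.


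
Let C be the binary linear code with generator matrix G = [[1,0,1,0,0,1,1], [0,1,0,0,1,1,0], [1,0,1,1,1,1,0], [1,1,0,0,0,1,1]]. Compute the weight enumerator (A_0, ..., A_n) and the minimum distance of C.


Weight distribution: A_0 = 1, A_2 = 2, A_3 = 4, A_4 = 5, A_5 = 4. Minimum distance d = 2.

Enumerate all 2^4 = 16 messages m ∈ F_2^4.
For each, compute codeword c = mG in F_2^7, then tally its weight.
  m = 0000 → c = 0000000, weight = 0.
  m = 1000 → c = 1010011, weight = 4.
  m = 0100 → c = 0100110, weight = 3.
  m = 1100 → c = 1110101, weight = 5.
  m = 0010 → c = 1011110, weight = 5.
  m = 1010 → c = 0001101, weight = 3.
  m = 0110 → c = 1111000, weight = 4.
  m = 1110 → c = 0101011, weight = 4.
  m = 0001 → c = 1100011, weight = 4.
  m = 1001 → c = 0110000, weight = 2.
  m = 0101 → c = 1000101, weight = 3.
  m = 1101 → c = 0010110, weight = 3.
  m = 0011 → c = 0111101, weight = 5.
  m = 1011 → c = 1101110, weight = 5.
  m = 0111 → c = 0011011, weight = 4.
  m = 1111 → c = 1001000, weight = 2.
Tally weights:
  weight 0: 1 codewords.
  weight 2: 2 codewords.
  weight 3: 4 codewords.
  weight 4: 5 codewords.
  weight 5: 4 codewords.
Minimum distance d = smallest w > 0 with A_w > 0 = 2.
Sanity: Σ A_w = 16 = 2^4 = 16 ✓.


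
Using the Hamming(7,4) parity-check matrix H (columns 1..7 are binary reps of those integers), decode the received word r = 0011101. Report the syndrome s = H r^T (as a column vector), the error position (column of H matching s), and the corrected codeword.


s = (1, 0, 1)^T, error position = 5, corrected codeword c = 0011001

Compute s = H r^T mod 2 one row at a time:
  s_1 = 1 + 1 + 0 + 1 = 3 ≡ 1 (mod 2).
  s_2 = 0 + 1 + 0 + 1 = 2 ≡ 0 (mod 2).
  s_3 = 0 + 1 + 1 + 1 = 3 ≡ 1 (mod 2).
s = (1, 0, 1)^T — this equals column 5 of H (binary 101), so error is at position 5.
Correct: flip bit 5 of r = 0011101 to get c = 0011001.


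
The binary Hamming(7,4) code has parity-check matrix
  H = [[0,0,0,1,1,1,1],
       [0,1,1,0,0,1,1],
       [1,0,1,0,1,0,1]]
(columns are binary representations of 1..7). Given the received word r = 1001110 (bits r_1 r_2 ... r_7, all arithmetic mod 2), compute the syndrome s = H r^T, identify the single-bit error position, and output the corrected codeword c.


s = (1, 1, 0)^T, error position = 6, corrected codeword c = 1001100

Compute s = H r^T mod 2 one row at a time:
  s_1 = 1 + 1 + 1 + 0 = 3 ≡ 1 (mod 2).
  s_2 = 0 + 0 + 1 + 0 = 1 ≡ 1 (mod 2).
  s_3 = 1 + 0 + 1 + 0 = 2 ≡ 0 (mod 2).
s = (1, 1, 0)^T — this equals column 6 of H (binary 110), so error is at position 6.
Correct: flip bit 6 of r = 1001110 to get c = 1001100.
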